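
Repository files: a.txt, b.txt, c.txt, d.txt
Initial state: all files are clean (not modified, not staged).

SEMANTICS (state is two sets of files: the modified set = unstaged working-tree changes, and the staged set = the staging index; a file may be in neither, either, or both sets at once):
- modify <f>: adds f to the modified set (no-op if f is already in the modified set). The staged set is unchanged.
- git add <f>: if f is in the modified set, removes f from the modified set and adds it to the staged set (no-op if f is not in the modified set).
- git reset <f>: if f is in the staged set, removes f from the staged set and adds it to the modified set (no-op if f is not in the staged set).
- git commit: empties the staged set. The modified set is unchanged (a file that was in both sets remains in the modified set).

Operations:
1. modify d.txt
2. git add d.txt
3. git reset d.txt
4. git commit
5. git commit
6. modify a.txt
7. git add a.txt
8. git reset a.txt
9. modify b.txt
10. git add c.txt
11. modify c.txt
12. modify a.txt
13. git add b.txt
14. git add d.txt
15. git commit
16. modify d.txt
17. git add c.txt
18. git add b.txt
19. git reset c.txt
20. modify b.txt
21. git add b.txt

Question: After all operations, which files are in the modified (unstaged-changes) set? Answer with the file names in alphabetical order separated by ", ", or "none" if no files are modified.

Answer: a.txt, c.txt, d.txt

Derivation:
After op 1 (modify d.txt): modified={d.txt} staged={none}
After op 2 (git add d.txt): modified={none} staged={d.txt}
After op 3 (git reset d.txt): modified={d.txt} staged={none}
After op 4 (git commit): modified={d.txt} staged={none}
After op 5 (git commit): modified={d.txt} staged={none}
After op 6 (modify a.txt): modified={a.txt, d.txt} staged={none}
After op 7 (git add a.txt): modified={d.txt} staged={a.txt}
After op 8 (git reset a.txt): modified={a.txt, d.txt} staged={none}
After op 9 (modify b.txt): modified={a.txt, b.txt, d.txt} staged={none}
After op 10 (git add c.txt): modified={a.txt, b.txt, d.txt} staged={none}
After op 11 (modify c.txt): modified={a.txt, b.txt, c.txt, d.txt} staged={none}
After op 12 (modify a.txt): modified={a.txt, b.txt, c.txt, d.txt} staged={none}
After op 13 (git add b.txt): modified={a.txt, c.txt, d.txt} staged={b.txt}
After op 14 (git add d.txt): modified={a.txt, c.txt} staged={b.txt, d.txt}
After op 15 (git commit): modified={a.txt, c.txt} staged={none}
After op 16 (modify d.txt): modified={a.txt, c.txt, d.txt} staged={none}
After op 17 (git add c.txt): modified={a.txt, d.txt} staged={c.txt}
After op 18 (git add b.txt): modified={a.txt, d.txt} staged={c.txt}
After op 19 (git reset c.txt): modified={a.txt, c.txt, d.txt} staged={none}
After op 20 (modify b.txt): modified={a.txt, b.txt, c.txt, d.txt} staged={none}
After op 21 (git add b.txt): modified={a.txt, c.txt, d.txt} staged={b.txt}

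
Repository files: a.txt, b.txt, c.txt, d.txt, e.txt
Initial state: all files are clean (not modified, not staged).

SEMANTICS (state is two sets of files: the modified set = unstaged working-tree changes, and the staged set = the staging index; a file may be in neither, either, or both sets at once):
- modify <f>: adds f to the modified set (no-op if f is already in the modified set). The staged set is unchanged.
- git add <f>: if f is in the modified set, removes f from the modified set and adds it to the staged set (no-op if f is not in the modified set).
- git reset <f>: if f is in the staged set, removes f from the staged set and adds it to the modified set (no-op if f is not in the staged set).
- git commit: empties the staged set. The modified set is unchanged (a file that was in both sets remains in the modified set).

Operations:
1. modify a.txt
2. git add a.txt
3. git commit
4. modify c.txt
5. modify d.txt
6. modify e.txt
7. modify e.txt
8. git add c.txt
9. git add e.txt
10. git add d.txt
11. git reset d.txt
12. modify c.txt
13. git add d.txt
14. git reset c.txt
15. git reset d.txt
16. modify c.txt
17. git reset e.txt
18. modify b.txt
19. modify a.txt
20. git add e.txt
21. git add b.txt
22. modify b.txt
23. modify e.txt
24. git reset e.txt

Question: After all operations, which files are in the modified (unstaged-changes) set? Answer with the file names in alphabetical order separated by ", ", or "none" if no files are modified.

After op 1 (modify a.txt): modified={a.txt} staged={none}
After op 2 (git add a.txt): modified={none} staged={a.txt}
After op 3 (git commit): modified={none} staged={none}
After op 4 (modify c.txt): modified={c.txt} staged={none}
After op 5 (modify d.txt): modified={c.txt, d.txt} staged={none}
After op 6 (modify e.txt): modified={c.txt, d.txt, e.txt} staged={none}
After op 7 (modify e.txt): modified={c.txt, d.txt, e.txt} staged={none}
After op 8 (git add c.txt): modified={d.txt, e.txt} staged={c.txt}
After op 9 (git add e.txt): modified={d.txt} staged={c.txt, e.txt}
After op 10 (git add d.txt): modified={none} staged={c.txt, d.txt, e.txt}
After op 11 (git reset d.txt): modified={d.txt} staged={c.txt, e.txt}
After op 12 (modify c.txt): modified={c.txt, d.txt} staged={c.txt, e.txt}
After op 13 (git add d.txt): modified={c.txt} staged={c.txt, d.txt, e.txt}
After op 14 (git reset c.txt): modified={c.txt} staged={d.txt, e.txt}
After op 15 (git reset d.txt): modified={c.txt, d.txt} staged={e.txt}
After op 16 (modify c.txt): modified={c.txt, d.txt} staged={e.txt}
After op 17 (git reset e.txt): modified={c.txt, d.txt, e.txt} staged={none}
After op 18 (modify b.txt): modified={b.txt, c.txt, d.txt, e.txt} staged={none}
After op 19 (modify a.txt): modified={a.txt, b.txt, c.txt, d.txt, e.txt} staged={none}
After op 20 (git add e.txt): modified={a.txt, b.txt, c.txt, d.txt} staged={e.txt}
After op 21 (git add b.txt): modified={a.txt, c.txt, d.txt} staged={b.txt, e.txt}
After op 22 (modify b.txt): modified={a.txt, b.txt, c.txt, d.txt} staged={b.txt, e.txt}
After op 23 (modify e.txt): modified={a.txt, b.txt, c.txt, d.txt, e.txt} staged={b.txt, e.txt}
After op 24 (git reset e.txt): modified={a.txt, b.txt, c.txt, d.txt, e.txt} staged={b.txt}

Answer: a.txt, b.txt, c.txt, d.txt, e.txt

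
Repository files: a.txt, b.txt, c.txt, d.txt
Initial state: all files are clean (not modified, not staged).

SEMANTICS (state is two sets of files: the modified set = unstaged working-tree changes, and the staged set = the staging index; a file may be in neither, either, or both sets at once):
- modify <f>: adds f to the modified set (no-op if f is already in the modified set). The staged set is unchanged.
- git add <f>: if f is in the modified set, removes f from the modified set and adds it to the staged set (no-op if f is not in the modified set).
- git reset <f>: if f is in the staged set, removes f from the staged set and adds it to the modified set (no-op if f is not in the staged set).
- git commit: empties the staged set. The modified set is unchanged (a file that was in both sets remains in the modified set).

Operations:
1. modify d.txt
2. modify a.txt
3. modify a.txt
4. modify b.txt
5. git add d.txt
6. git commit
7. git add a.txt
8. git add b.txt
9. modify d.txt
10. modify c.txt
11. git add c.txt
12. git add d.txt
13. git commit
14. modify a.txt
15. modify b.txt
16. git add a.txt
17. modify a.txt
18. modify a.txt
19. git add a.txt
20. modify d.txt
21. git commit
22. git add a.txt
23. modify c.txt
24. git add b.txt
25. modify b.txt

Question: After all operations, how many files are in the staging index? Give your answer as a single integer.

After op 1 (modify d.txt): modified={d.txt} staged={none}
After op 2 (modify a.txt): modified={a.txt, d.txt} staged={none}
After op 3 (modify a.txt): modified={a.txt, d.txt} staged={none}
After op 4 (modify b.txt): modified={a.txt, b.txt, d.txt} staged={none}
After op 5 (git add d.txt): modified={a.txt, b.txt} staged={d.txt}
After op 6 (git commit): modified={a.txt, b.txt} staged={none}
After op 7 (git add a.txt): modified={b.txt} staged={a.txt}
After op 8 (git add b.txt): modified={none} staged={a.txt, b.txt}
After op 9 (modify d.txt): modified={d.txt} staged={a.txt, b.txt}
After op 10 (modify c.txt): modified={c.txt, d.txt} staged={a.txt, b.txt}
After op 11 (git add c.txt): modified={d.txt} staged={a.txt, b.txt, c.txt}
After op 12 (git add d.txt): modified={none} staged={a.txt, b.txt, c.txt, d.txt}
After op 13 (git commit): modified={none} staged={none}
After op 14 (modify a.txt): modified={a.txt} staged={none}
After op 15 (modify b.txt): modified={a.txt, b.txt} staged={none}
After op 16 (git add a.txt): modified={b.txt} staged={a.txt}
After op 17 (modify a.txt): modified={a.txt, b.txt} staged={a.txt}
After op 18 (modify a.txt): modified={a.txt, b.txt} staged={a.txt}
After op 19 (git add a.txt): modified={b.txt} staged={a.txt}
After op 20 (modify d.txt): modified={b.txt, d.txt} staged={a.txt}
After op 21 (git commit): modified={b.txt, d.txt} staged={none}
After op 22 (git add a.txt): modified={b.txt, d.txt} staged={none}
After op 23 (modify c.txt): modified={b.txt, c.txt, d.txt} staged={none}
After op 24 (git add b.txt): modified={c.txt, d.txt} staged={b.txt}
After op 25 (modify b.txt): modified={b.txt, c.txt, d.txt} staged={b.txt}
Final staged set: {b.txt} -> count=1

Answer: 1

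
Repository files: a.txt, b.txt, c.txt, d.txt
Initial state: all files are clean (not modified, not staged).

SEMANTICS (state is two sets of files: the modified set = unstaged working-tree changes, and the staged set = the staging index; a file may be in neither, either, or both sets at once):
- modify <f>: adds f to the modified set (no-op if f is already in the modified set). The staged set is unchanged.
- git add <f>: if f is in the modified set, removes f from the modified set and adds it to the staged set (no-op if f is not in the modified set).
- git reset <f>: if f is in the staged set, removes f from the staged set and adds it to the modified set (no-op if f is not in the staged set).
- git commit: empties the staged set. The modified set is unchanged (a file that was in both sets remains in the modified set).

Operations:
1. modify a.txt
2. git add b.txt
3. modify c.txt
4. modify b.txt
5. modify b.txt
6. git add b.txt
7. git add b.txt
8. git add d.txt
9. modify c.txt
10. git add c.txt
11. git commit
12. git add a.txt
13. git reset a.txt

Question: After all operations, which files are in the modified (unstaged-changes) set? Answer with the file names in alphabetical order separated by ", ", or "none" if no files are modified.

Answer: a.txt

Derivation:
After op 1 (modify a.txt): modified={a.txt} staged={none}
After op 2 (git add b.txt): modified={a.txt} staged={none}
After op 3 (modify c.txt): modified={a.txt, c.txt} staged={none}
After op 4 (modify b.txt): modified={a.txt, b.txt, c.txt} staged={none}
After op 5 (modify b.txt): modified={a.txt, b.txt, c.txt} staged={none}
After op 6 (git add b.txt): modified={a.txt, c.txt} staged={b.txt}
After op 7 (git add b.txt): modified={a.txt, c.txt} staged={b.txt}
After op 8 (git add d.txt): modified={a.txt, c.txt} staged={b.txt}
After op 9 (modify c.txt): modified={a.txt, c.txt} staged={b.txt}
After op 10 (git add c.txt): modified={a.txt} staged={b.txt, c.txt}
After op 11 (git commit): modified={a.txt} staged={none}
After op 12 (git add a.txt): modified={none} staged={a.txt}
After op 13 (git reset a.txt): modified={a.txt} staged={none}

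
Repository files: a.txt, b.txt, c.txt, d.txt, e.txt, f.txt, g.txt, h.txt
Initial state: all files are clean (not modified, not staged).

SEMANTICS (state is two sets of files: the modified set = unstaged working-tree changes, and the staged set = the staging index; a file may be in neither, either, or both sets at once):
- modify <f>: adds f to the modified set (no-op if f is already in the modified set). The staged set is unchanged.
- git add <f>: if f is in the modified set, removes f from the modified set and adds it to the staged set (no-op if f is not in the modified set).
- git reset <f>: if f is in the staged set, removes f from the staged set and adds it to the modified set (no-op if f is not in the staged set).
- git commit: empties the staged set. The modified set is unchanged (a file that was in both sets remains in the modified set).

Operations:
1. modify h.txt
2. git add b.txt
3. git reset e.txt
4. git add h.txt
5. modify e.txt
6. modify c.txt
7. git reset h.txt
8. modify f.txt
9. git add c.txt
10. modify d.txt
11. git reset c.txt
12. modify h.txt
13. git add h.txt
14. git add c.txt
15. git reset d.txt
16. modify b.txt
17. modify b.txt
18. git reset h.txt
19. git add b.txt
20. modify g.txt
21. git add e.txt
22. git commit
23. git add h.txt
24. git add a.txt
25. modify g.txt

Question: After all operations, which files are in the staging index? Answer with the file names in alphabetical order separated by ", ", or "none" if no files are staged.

Answer: h.txt

Derivation:
After op 1 (modify h.txt): modified={h.txt} staged={none}
After op 2 (git add b.txt): modified={h.txt} staged={none}
After op 3 (git reset e.txt): modified={h.txt} staged={none}
After op 4 (git add h.txt): modified={none} staged={h.txt}
After op 5 (modify e.txt): modified={e.txt} staged={h.txt}
After op 6 (modify c.txt): modified={c.txt, e.txt} staged={h.txt}
After op 7 (git reset h.txt): modified={c.txt, e.txt, h.txt} staged={none}
After op 8 (modify f.txt): modified={c.txt, e.txt, f.txt, h.txt} staged={none}
After op 9 (git add c.txt): modified={e.txt, f.txt, h.txt} staged={c.txt}
After op 10 (modify d.txt): modified={d.txt, e.txt, f.txt, h.txt} staged={c.txt}
After op 11 (git reset c.txt): modified={c.txt, d.txt, e.txt, f.txt, h.txt} staged={none}
After op 12 (modify h.txt): modified={c.txt, d.txt, e.txt, f.txt, h.txt} staged={none}
After op 13 (git add h.txt): modified={c.txt, d.txt, e.txt, f.txt} staged={h.txt}
After op 14 (git add c.txt): modified={d.txt, e.txt, f.txt} staged={c.txt, h.txt}
After op 15 (git reset d.txt): modified={d.txt, e.txt, f.txt} staged={c.txt, h.txt}
After op 16 (modify b.txt): modified={b.txt, d.txt, e.txt, f.txt} staged={c.txt, h.txt}
After op 17 (modify b.txt): modified={b.txt, d.txt, e.txt, f.txt} staged={c.txt, h.txt}
After op 18 (git reset h.txt): modified={b.txt, d.txt, e.txt, f.txt, h.txt} staged={c.txt}
After op 19 (git add b.txt): modified={d.txt, e.txt, f.txt, h.txt} staged={b.txt, c.txt}
After op 20 (modify g.txt): modified={d.txt, e.txt, f.txt, g.txt, h.txt} staged={b.txt, c.txt}
After op 21 (git add e.txt): modified={d.txt, f.txt, g.txt, h.txt} staged={b.txt, c.txt, e.txt}
After op 22 (git commit): modified={d.txt, f.txt, g.txt, h.txt} staged={none}
After op 23 (git add h.txt): modified={d.txt, f.txt, g.txt} staged={h.txt}
After op 24 (git add a.txt): modified={d.txt, f.txt, g.txt} staged={h.txt}
After op 25 (modify g.txt): modified={d.txt, f.txt, g.txt} staged={h.txt}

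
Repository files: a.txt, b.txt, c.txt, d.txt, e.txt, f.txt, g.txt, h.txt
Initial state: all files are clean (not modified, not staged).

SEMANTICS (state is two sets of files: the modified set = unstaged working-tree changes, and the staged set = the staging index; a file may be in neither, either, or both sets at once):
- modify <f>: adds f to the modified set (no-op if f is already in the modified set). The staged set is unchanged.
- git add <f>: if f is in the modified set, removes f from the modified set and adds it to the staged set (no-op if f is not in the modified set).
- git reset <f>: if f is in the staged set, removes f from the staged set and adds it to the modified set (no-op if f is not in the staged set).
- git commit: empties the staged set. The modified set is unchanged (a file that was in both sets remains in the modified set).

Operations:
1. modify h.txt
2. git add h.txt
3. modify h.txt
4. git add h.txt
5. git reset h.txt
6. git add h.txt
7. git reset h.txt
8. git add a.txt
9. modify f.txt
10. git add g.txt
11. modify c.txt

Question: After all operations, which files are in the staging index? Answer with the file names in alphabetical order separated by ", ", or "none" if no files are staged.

After op 1 (modify h.txt): modified={h.txt} staged={none}
After op 2 (git add h.txt): modified={none} staged={h.txt}
After op 3 (modify h.txt): modified={h.txt} staged={h.txt}
After op 4 (git add h.txt): modified={none} staged={h.txt}
After op 5 (git reset h.txt): modified={h.txt} staged={none}
After op 6 (git add h.txt): modified={none} staged={h.txt}
After op 7 (git reset h.txt): modified={h.txt} staged={none}
After op 8 (git add a.txt): modified={h.txt} staged={none}
After op 9 (modify f.txt): modified={f.txt, h.txt} staged={none}
After op 10 (git add g.txt): modified={f.txt, h.txt} staged={none}
After op 11 (modify c.txt): modified={c.txt, f.txt, h.txt} staged={none}

Answer: none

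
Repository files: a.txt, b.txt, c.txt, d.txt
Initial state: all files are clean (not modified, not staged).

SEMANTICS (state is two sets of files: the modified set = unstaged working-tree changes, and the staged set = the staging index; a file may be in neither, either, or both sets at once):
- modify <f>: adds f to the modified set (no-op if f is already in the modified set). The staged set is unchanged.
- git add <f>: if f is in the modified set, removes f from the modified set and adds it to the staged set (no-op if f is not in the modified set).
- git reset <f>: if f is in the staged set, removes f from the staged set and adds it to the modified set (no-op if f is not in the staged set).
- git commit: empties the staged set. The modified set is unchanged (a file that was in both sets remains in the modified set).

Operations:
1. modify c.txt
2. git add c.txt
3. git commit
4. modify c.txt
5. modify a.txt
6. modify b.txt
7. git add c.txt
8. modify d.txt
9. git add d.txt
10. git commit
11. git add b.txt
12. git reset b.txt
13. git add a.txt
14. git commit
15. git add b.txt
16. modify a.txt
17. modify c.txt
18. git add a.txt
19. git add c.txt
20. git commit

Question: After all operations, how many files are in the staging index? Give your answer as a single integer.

After op 1 (modify c.txt): modified={c.txt} staged={none}
After op 2 (git add c.txt): modified={none} staged={c.txt}
After op 3 (git commit): modified={none} staged={none}
After op 4 (modify c.txt): modified={c.txt} staged={none}
After op 5 (modify a.txt): modified={a.txt, c.txt} staged={none}
After op 6 (modify b.txt): modified={a.txt, b.txt, c.txt} staged={none}
After op 7 (git add c.txt): modified={a.txt, b.txt} staged={c.txt}
After op 8 (modify d.txt): modified={a.txt, b.txt, d.txt} staged={c.txt}
After op 9 (git add d.txt): modified={a.txt, b.txt} staged={c.txt, d.txt}
After op 10 (git commit): modified={a.txt, b.txt} staged={none}
After op 11 (git add b.txt): modified={a.txt} staged={b.txt}
After op 12 (git reset b.txt): modified={a.txt, b.txt} staged={none}
After op 13 (git add a.txt): modified={b.txt} staged={a.txt}
After op 14 (git commit): modified={b.txt} staged={none}
After op 15 (git add b.txt): modified={none} staged={b.txt}
After op 16 (modify a.txt): modified={a.txt} staged={b.txt}
After op 17 (modify c.txt): modified={a.txt, c.txt} staged={b.txt}
After op 18 (git add a.txt): modified={c.txt} staged={a.txt, b.txt}
After op 19 (git add c.txt): modified={none} staged={a.txt, b.txt, c.txt}
After op 20 (git commit): modified={none} staged={none}
Final staged set: {none} -> count=0

Answer: 0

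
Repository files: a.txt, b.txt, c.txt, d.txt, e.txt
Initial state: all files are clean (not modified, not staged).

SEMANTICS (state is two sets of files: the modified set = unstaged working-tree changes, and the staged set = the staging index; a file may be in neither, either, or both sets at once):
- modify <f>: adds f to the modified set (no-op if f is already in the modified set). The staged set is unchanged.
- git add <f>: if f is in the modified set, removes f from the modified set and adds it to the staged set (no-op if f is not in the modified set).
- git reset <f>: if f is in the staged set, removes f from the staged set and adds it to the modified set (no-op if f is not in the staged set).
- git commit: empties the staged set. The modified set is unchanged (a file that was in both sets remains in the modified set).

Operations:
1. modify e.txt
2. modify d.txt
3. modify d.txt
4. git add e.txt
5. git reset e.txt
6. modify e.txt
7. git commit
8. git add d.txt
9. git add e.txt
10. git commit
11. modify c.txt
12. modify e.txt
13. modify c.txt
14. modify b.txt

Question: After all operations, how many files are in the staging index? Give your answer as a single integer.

Answer: 0

Derivation:
After op 1 (modify e.txt): modified={e.txt} staged={none}
After op 2 (modify d.txt): modified={d.txt, e.txt} staged={none}
After op 3 (modify d.txt): modified={d.txt, e.txt} staged={none}
After op 4 (git add e.txt): modified={d.txt} staged={e.txt}
After op 5 (git reset e.txt): modified={d.txt, e.txt} staged={none}
After op 6 (modify e.txt): modified={d.txt, e.txt} staged={none}
After op 7 (git commit): modified={d.txt, e.txt} staged={none}
After op 8 (git add d.txt): modified={e.txt} staged={d.txt}
After op 9 (git add e.txt): modified={none} staged={d.txt, e.txt}
After op 10 (git commit): modified={none} staged={none}
After op 11 (modify c.txt): modified={c.txt} staged={none}
After op 12 (modify e.txt): modified={c.txt, e.txt} staged={none}
After op 13 (modify c.txt): modified={c.txt, e.txt} staged={none}
After op 14 (modify b.txt): modified={b.txt, c.txt, e.txt} staged={none}
Final staged set: {none} -> count=0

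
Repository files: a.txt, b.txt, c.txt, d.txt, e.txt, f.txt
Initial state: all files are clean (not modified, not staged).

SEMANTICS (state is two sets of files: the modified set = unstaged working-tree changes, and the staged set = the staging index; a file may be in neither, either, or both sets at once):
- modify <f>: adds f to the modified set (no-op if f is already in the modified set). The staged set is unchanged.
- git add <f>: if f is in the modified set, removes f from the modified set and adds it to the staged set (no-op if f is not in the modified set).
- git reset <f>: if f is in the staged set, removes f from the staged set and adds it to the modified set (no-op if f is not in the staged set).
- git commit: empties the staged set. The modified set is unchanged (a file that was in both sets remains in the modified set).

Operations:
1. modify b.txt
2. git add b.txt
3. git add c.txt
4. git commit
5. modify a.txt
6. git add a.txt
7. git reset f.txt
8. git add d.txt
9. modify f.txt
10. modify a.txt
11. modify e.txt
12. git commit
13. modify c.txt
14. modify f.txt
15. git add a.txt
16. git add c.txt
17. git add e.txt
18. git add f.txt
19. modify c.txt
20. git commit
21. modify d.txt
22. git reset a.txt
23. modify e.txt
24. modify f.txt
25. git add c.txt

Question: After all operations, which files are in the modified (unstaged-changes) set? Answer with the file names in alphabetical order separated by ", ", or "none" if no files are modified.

After op 1 (modify b.txt): modified={b.txt} staged={none}
After op 2 (git add b.txt): modified={none} staged={b.txt}
After op 3 (git add c.txt): modified={none} staged={b.txt}
After op 4 (git commit): modified={none} staged={none}
After op 5 (modify a.txt): modified={a.txt} staged={none}
After op 6 (git add a.txt): modified={none} staged={a.txt}
After op 7 (git reset f.txt): modified={none} staged={a.txt}
After op 8 (git add d.txt): modified={none} staged={a.txt}
After op 9 (modify f.txt): modified={f.txt} staged={a.txt}
After op 10 (modify a.txt): modified={a.txt, f.txt} staged={a.txt}
After op 11 (modify e.txt): modified={a.txt, e.txt, f.txt} staged={a.txt}
After op 12 (git commit): modified={a.txt, e.txt, f.txt} staged={none}
After op 13 (modify c.txt): modified={a.txt, c.txt, e.txt, f.txt} staged={none}
After op 14 (modify f.txt): modified={a.txt, c.txt, e.txt, f.txt} staged={none}
After op 15 (git add a.txt): modified={c.txt, e.txt, f.txt} staged={a.txt}
After op 16 (git add c.txt): modified={e.txt, f.txt} staged={a.txt, c.txt}
After op 17 (git add e.txt): modified={f.txt} staged={a.txt, c.txt, e.txt}
After op 18 (git add f.txt): modified={none} staged={a.txt, c.txt, e.txt, f.txt}
After op 19 (modify c.txt): modified={c.txt} staged={a.txt, c.txt, e.txt, f.txt}
After op 20 (git commit): modified={c.txt} staged={none}
After op 21 (modify d.txt): modified={c.txt, d.txt} staged={none}
After op 22 (git reset a.txt): modified={c.txt, d.txt} staged={none}
After op 23 (modify e.txt): modified={c.txt, d.txt, e.txt} staged={none}
After op 24 (modify f.txt): modified={c.txt, d.txt, e.txt, f.txt} staged={none}
After op 25 (git add c.txt): modified={d.txt, e.txt, f.txt} staged={c.txt}

Answer: d.txt, e.txt, f.txt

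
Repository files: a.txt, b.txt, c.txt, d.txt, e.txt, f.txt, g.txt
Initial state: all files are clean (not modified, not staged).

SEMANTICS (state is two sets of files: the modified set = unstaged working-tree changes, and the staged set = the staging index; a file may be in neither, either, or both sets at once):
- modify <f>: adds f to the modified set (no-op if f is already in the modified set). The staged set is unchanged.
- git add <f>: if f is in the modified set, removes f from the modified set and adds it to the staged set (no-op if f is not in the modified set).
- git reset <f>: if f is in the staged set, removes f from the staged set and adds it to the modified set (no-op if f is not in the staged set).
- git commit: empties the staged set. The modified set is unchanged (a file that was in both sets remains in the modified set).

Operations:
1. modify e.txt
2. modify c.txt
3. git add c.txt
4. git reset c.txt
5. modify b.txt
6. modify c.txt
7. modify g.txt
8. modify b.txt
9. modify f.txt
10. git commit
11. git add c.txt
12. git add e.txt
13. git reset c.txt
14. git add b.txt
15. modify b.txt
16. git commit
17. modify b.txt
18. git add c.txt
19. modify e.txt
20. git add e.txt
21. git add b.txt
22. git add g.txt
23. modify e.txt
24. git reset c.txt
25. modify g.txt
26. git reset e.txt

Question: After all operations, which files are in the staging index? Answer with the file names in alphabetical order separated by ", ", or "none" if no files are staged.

Answer: b.txt, g.txt

Derivation:
After op 1 (modify e.txt): modified={e.txt} staged={none}
After op 2 (modify c.txt): modified={c.txt, e.txt} staged={none}
After op 3 (git add c.txt): modified={e.txt} staged={c.txt}
After op 4 (git reset c.txt): modified={c.txt, e.txt} staged={none}
After op 5 (modify b.txt): modified={b.txt, c.txt, e.txt} staged={none}
After op 6 (modify c.txt): modified={b.txt, c.txt, e.txt} staged={none}
After op 7 (modify g.txt): modified={b.txt, c.txt, e.txt, g.txt} staged={none}
After op 8 (modify b.txt): modified={b.txt, c.txt, e.txt, g.txt} staged={none}
After op 9 (modify f.txt): modified={b.txt, c.txt, e.txt, f.txt, g.txt} staged={none}
After op 10 (git commit): modified={b.txt, c.txt, e.txt, f.txt, g.txt} staged={none}
After op 11 (git add c.txt): modified={b.txt, e.txt, f.txt, g.txt} staged={c.txt}
After op 12 (git add e.txt): modified={b.txt, f.txt, g.txt} staged={c.txt, e.txt}
After op 13 (git reset c.txt): modified={b.txt, c.txt, f.txt, g.txt} staged={e.txt}
After op 14 (git add b.txt): modified={c.txt, f.txt, g.txt} staged={b.txt, e.txt}
After op 15 (modify b.txt): modified={b.txt, c.txt, f.txt, g.txt} staged={b.txt, e.txt}
After op 16 (git commit): modified={b.txt, c.txt, f.txt, g.txt} staged={none}
After op 17 (modify b.txt): modified={b.txt, c.txt, f.txt, g.txt} staged={none}
After op 18 (git add c.txt): modified={b.txt, f.txt, g.txt} staged={c.txt}
After op 19 (modify e.txt): modified={b.txt, e.txt, f.txt, g.txt} staged={c.txt}
After op 20 (git add e.txt): modified={b.txt, f.txt, g.txt} staged={c.txt, e.txt}
After op 21 (git add b.txt): modified={f.txt, g.txt} staged={b.txt, c.txt, e.txt}
After op 22 (git add g.txt): modified={f.txt} staged={b.txt, c.txt, e.txt, g.txt}
After op 23 (modify e.txt): modified={e.txt, f.txt} staged={b.txt, c.txt, e.txt, g.txt}
After op 24 (git reset c.txt): modified={c.txt, e.txt, f.txt} staged={b.txt, e.txt, g.txt}
After op 25 (modify g.txt): modified={c.txt, e.txt, f.txt, g.txt} staged={b.txt, e.txt, g.txt}
After op 26 (git reset e.txt): modified={c.txt, e.txt, f.txt, g.txt} staged={b.txt, g.txt}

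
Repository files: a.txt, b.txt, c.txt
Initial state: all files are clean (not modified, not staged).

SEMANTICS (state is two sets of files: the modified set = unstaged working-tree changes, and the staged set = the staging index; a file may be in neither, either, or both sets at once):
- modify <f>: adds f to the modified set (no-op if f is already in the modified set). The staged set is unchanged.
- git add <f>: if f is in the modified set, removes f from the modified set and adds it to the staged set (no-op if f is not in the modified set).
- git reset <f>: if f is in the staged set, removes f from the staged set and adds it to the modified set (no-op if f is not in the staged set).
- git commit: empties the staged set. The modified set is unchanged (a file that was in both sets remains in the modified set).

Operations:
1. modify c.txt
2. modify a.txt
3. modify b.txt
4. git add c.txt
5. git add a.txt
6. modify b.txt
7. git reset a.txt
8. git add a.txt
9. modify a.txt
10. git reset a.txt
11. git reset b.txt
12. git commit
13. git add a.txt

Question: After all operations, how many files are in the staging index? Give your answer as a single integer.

After op 1 (modify c.txt): modified={c.txt} staged={none}
After op 2 (modify a.txt): modified={a.txt, c.txt} staged={none}
After op 3 (modify b.txt): modified={a.txt, b.txt, c.txt} staged={none}
After op 4 (git add c.txt): modified={a.txt, b.txt} staged={c.txt}
After op 5 (git add a.txt): modified={b.txt} staged={a.txt, c.txt}
After op 6 (modify b.txt): modified={b.txt} staged={a.txt, c.txt}
After op 7 (git reset a.txt): modified={a.txt, b.txt} staged={c.txt}
After op 8 (git add a.txt): modified={b.txt} staged={a.txt, c.txt}
After op 9 (modify a.txt): modified={a.txt, b.txt} staged={a.txt, c.txt}
After op 10 (git reset a.txt): modified={a.txt, b.txt} staged={c.txt}
After op 11 (git reset b.txt): modified={a.txt, b.txt} staged={c.txt}
After op 12 (git commit): modified={a.txt, b.txt} staged={none}
After op 13 (git add a.txt): modified={b.txt} staged={a.txt}
Final staged set: {a.txt} -> count=1

Answer: 1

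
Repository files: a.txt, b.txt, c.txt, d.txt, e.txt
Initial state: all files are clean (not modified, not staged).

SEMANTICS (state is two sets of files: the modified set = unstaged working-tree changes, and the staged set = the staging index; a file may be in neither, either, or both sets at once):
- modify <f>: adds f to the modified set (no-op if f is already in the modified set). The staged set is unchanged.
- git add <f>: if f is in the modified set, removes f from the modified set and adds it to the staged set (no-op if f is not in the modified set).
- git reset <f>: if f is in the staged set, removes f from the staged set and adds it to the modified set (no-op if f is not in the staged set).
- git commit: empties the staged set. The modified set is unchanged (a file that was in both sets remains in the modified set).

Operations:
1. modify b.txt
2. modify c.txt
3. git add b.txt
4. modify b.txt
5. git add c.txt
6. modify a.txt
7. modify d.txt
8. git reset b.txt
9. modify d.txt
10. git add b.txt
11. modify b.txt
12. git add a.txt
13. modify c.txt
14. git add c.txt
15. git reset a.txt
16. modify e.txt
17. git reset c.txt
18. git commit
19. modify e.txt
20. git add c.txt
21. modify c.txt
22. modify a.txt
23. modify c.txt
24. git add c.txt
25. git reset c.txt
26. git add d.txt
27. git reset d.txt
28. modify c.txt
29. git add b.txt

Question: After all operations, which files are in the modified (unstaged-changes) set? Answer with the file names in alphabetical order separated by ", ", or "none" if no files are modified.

Answer: a.txt, c.txt, d.txt, e.txt

Derivation:
After op 1 (modify b.txt): modified={b.txt} staged={none}
After op 2 (modify c.txt): modified={b.txt, c.txt} staged={none}
After op 3 (git add b.txt): modified={c.txt} staged={b.txt}
After op 4 (modify b.txt): modified={b.txt, c.txt} staged={b.txt}
After op 5 (git add c.txt): modified={b.txt} staged={b.txt, c.txt}
After op 6 (modify a.txt): modified={a.txt, b.txt} staged={b.txt, c.txt}
After op 7 (modify d.txt): modified={a.txt, b.txt, d.txt} staged={b.txt, c.txt}
After op 8 (git reset b.txt): modified={a.txt, b.txt, d.txt} staged={c.txt}
After op 9 (modify d.txt): modified={a.txt, b.txt, d.txt} staged={c.txt}
After op 10 (git add b.txt): modified={a.txt, d.txt} staged={b.txt, c.txt}
After op 11 (modify b.txt): modified={a.txt, b.txt, d.txt} staged={b.txt, c.txt}
After op 12 (git add a.txt): modified={b.txt, d.txt} staged={a.txt, b.txt, c.txt}
After op 13 (modify c.txt): modified={b.txt, c.txt, d.txt} staged={a.txt, b.txt, c.txt}
After op 14 (git add c.txt): modified={b.txt, d.txt} staged={a.txt, b.txt, c.txt}
After op 15 (git reset a.txt): modified={a.txt, b.txt, d.txt} staged={b.txt, c.txt}
After op 16 (modify e.txt): modified={a.txt, b.txt, d.txt, e.txt} staged={b.txt, c.txt}
After op 17 (git reset c.txt): modified={a.txt, b.txt, c.txt, d.txt, e.txt} staged={b.txt}
After op 18 (git commit): modified={a.txt, b.txt, c.txt, d.txt, e.txt} staged={none}
After op 19 (modify e.txt): modified={a.txt, b.txt, c.txt, d.txt, e.txt} staged={none}
After op 20 (git add c.txt): modified={a.txt, b.txt, d.txt, e.txt} staged={c.txt}
After op 21 (modify c.txt): modified={a.txt, b.txt, c.txt, d.txt, e.txt} staged={c.txt}
After op 22 (modify a.txt): modified={a.txt, b.txt, c.txt, d.txt, e.txt} staged={c.txt}
After op 23 (modify c.txt): modified={a.txt, b.txt, c.txt, d.txt, e.txt} staged={c.txt}
After op 24 (git add c.txt): modified={a.txt, b.txt, d.txt, e.txt} staged={c.txt}
After op 25 (git reset c.txt): modified={a.txt, b.txt, c.txt, d.txt, e.txt} staged={none}
After op 26 (git add d.txt): modified={a.txt, b.txt, c.txt, e.txt} staged={d.txt}
After op 27 (git reset d.txt): modified={a.txt, b.txt, c.txt, d.txt, e.txt} staged={none}
After op 28 (modify c.txt): modified={a.txt, b.txt, c.txt, d.txt, e.txt} staged={none}
After op 29 (git add b.txt): modified={a.txt, c.txt, d.txt, e.txt} staged={b.txt}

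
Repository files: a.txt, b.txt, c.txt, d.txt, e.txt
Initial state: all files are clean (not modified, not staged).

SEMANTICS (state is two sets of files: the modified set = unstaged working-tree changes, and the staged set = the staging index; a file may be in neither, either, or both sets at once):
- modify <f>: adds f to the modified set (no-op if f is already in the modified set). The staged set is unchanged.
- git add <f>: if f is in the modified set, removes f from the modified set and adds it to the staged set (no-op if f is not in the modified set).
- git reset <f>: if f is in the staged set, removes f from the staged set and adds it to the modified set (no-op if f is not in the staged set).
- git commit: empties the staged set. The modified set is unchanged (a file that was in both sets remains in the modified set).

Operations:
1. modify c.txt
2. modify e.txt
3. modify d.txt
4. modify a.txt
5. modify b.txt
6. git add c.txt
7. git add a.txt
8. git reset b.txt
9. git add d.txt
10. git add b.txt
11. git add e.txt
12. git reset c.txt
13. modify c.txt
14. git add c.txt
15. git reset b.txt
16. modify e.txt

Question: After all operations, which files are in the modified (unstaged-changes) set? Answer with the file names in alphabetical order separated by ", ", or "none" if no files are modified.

Answer: b.txt, e.txt

Derivation:
After op 1 (modify c.txt): modified={c.txt} staged={none}
After op 2 (modify e.txt): modified={c.txt, e.txt} staged={none}
After op 3 (modify d.txt): modified={c.txt, d.txt, e.txt} staged={none}
After op 4 (modify a.txt): modified={a.txt, c.txt, d.txt, e.txt} staged={none}
After op 5 (modify b.txt): modified={a.txt, b.txt, c.txt, d.txt, e.txt} staged={none}
After op 6 (git add c.txt): modified={a.txt, b.txt, d.txt, e.txt} staged={c.txt}
After op 7 (git add a.txt): modified={b.txt, d.txt, e.txt} staged={a.txt, c.txt}
After op 8 (git reset b.txt): modified={b.txt, d.txt, e.txt} staged={a.txt, c.txt}
After op 9 (git add d.txt): modified={b.txt, e.txt} staged={a.txt, c.txt, d.txt}
After op 10 (git add b.txt): modified={e.txt} staged={a.txt, b.txt, c.txt, d.txt}
After op 11 (git add e.txt): modified={none} staged={a.txt, b.txt, c.txt, d.txt, e.txt}
After op 12 (git reset c.txt): modified={c.txt} staged={a.txt, b.txt, d.txt, e.txt}
After op 13 (modify c.txt): modified={c.txt} staged={a.txt, b.txt, d.txt, e.txt}
After op 14 (git add c.txt): modified={none} staged={a.txt, b.txt, c.txt, d.txt, e.txt}
After op 15 (git reset b.txt): modified={b.txt} staged={a.txt, c.txt, d.txt, e.txt}
After op 16 (modify e.txt): modified={b.txt, e.txt} staged={a.txt, c.txt, d.txt, e.txt}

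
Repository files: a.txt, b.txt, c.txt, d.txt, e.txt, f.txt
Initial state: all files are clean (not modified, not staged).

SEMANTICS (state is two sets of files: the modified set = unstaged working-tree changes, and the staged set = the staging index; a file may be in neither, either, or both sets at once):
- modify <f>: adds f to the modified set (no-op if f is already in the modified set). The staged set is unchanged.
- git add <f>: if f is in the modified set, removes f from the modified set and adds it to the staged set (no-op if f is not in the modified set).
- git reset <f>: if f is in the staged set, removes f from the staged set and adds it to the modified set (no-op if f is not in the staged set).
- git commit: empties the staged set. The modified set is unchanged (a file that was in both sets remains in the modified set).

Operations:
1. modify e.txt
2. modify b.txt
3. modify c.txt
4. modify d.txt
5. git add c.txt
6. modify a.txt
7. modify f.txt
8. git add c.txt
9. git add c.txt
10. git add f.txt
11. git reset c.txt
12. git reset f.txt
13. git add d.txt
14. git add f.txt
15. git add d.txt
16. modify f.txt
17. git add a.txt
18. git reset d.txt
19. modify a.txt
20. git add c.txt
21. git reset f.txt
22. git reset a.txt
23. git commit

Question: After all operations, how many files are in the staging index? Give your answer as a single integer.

Answer: 0

Derivation:
After op 1 (modify e.txt): modified={e.txt} staged={none}
After op 2 (modify b.txt): modified={b.txt, e.txt} staged={none}
After op 3 (modify c.txt): modified={b.txt, c.txt, e.txt} staged={none}
After op 4 (modify d.txt): modified={b.txt, c.txt, d.txt, e.txt} staged={none}
After op 5 (git add c.txt): modified={b.txt, d.txt, e.txt} staged={c.txt}
After op 6 (modify a.txt): modified={a.txt, b.txt, d.txt, e.txt} staged={c.txt}
After op 7 (modify f.txt): modified={a.txt, b.txt, d.txt, e.txt, f.txt} staged={c.txt}
After op 8 (git add c.txt): modified={a.txt, b.txt, d.txt, e.txt, f.txt} staged={c.txt}
After op 9 (git add c.txt): modified={a.txt, b.txt, d.txt, e.txt, f.txt} staged={c.txt}
After op 10 (git add f.txt): modified={a.txt, b.txt, d.txt, e.txt} staged={c.txt, f.txt}
After op 11 (git reset c.txt): modified={a.txt, b.txt, c.txt, d.txt, e.txt} staged={f.txt}
After op 12 (git reset f.txt): modified={a.txt, b.txt, c.txt, d.txt, e.txt, f.txt} staged={none}
After op 13 (git add d.txt): modified={a.txt, b.txt, c.txt, e.txt, f.txt} staged={d.txt}
After op 14 (git add f.txt): modified={a.txt, b.txt, c.txt, e.txt} staged={d.txt, f.txt}
After op 15 (git add d.txt): modified={a.txt, b.txt, c.txt, e.txt} staged={d.txt, f.txt}
After op 16 (modify f.txt): modified={a.txt, b.txt, c.txt, e.txt, f.txt} staged={d.txt, f.txt}
After op 17 (git add a.txt): modified={b.txt, c.txt, e.txt, f.txt} staged={a.txt, d.txt, f.txt}
After op 18 (git reset d.txt): modified={b.txt, c.txt, d.txt, e.txt, f.txt} staged={a.txt, f.txt}
After op 19 (modify a.txt): modified={a.txt, b.txt, c.txt, d.txt, e.txt, f.txt} staged={a.txt, f.txt}
After op 20 (git add c.txt): modified={a.txt, b.txt, d.txt, e.txt, f.txt} staged={a.txt, c.txt, f.txt}
After op 21 (git reset f.txt): modified={a.txt, b.txt, d.txt, e.txt, f.txt} staged={a.txt, c.txt}
After op 22 (git reset a.txt): modified={a.txt, b.txt, d.txt, e.txt, f.txt} staged={c.txt}
After op 23 (git commit): modified={a.txt, b.txt, d.txt, e.txt, f.txt} staged={none}
Final staged set: {none} -> count=0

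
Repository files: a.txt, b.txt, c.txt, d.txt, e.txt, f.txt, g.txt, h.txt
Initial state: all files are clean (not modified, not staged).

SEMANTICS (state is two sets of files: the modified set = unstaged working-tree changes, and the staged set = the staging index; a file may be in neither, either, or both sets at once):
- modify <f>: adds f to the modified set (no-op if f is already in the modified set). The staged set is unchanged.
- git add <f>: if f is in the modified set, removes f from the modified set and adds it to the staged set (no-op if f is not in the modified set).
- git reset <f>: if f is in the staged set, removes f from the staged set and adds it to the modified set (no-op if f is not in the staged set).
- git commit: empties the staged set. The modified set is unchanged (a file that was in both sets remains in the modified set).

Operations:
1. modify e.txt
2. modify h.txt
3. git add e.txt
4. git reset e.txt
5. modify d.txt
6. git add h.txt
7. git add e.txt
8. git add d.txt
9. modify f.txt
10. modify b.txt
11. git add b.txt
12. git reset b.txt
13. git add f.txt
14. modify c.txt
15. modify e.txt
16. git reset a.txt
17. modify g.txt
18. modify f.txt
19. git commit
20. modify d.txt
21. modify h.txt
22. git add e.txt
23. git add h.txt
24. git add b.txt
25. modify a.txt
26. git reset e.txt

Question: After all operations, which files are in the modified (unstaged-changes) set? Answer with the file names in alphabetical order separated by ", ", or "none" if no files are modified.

Answer: a.txt, c.txt, d.txt, e.txt, f.txt, g.txt

Derivation:
After op 1 (modify e.txt): modified={e.txt} staged={none}
After op 2 (modify h.txt): modified={e.txt, h.txt} staged={none}
After op 3 (git add e.txt): modified={h.txt} staged={e.txt}
After op 4 (git reset e.txt): modified={e.txt, h.txt} staged={none}
After op 5 (modify d.txt): modified={d.txt, e.txt, h.txt} staged={none}
After op 6 (git add h.txt): modified={d.txt, e.txt} staged={h.txt}
After op 7 (git add e.txt): modified={d.txt} staged={e.txt, h.txt}
After op 8 (git add d.txt): modified={none} staged={d.txt, e.txt, h.txt}
After op 9 (modify f.txt): modified={f.txt} staged={d.txt, e.txt, h.txt}
After op 10 (modify b.txt): modified={b.txt, f.txt} staged={d.txt, e.txt, h.txt}
After op 11 (git add b.txt): modified={f.txt} staged={b.txt, d.txt, e.txt, h.txt}
After op 12 (git reset b.txt): modified={b.txt, f.txt} staged={d.txt, e.txt, h.txt}
After op 13 (git add f.txt): modified={b.txt} staged={d.txt, e.txt, f.txt, h.txt}
After op 14 (modify c.txt): modified={b.txt, c.txt} staged={d.txt, e.txt, f.txt, h.txt}
After op 15 (modify e.txt): modified={b.txt, c.txt, e.txt} staged={d.txt, e.txt, f.txt, h.txt}
After op 16 (git reset a.txt): modified={b.txt, c.txt, e.txt} staged={d.txt, e.txt, f.txt, h.txt}
After op 17 (modify g.txt): modified={b.txt, c.txt, e.txt, g.txt} staged={d.txt, e.txt, f.txt, h.txt}
After op 18 (modify f.txt): modified={b.txt, c.txt, e.txt, f.txt, g.txt} staged={d.txt, e.txt, f.txt, h.txt}
After op 19 (git commit): modified={b.txt, c.txt, e.txt, f.txt, g.txt} staged={none}
After op 20 (modify d.txt): modified={b.txt, c.txt, d.txt, e.txt, f.txt, g.txt} staged={none}
After op 21 (modify h.txt): modified={b.txt, c.txt, d.txt, e.txt, f.txt, g.txt, h.txt} staged={none}
After op 22 (git add e.txt): modified={b.txt, c.txt, d.txt, f.txt, g.txt, h.txt} staged={e.txt}
After op 23 (git add h.txt): modified={b.txt, c.txt, d.txt, f.txt, g.txt} staged={e.txt, h.txt}
After op 24 (git add b.txt): modified={c.txt, d.txt, f.txt, g.txt} staged={b.txt, e.txt, h.txt}
After op 25 (modify a.txt): modified={a.txt, c.txt, d.txt, f.txt, g.txt} staged={b.txt, e.txt, h.txt}
After op 26 (git reset e.txt): modified={a.txt, c.txt, d.txt, e.txt, f.txt, g.txt} staged={b.txt, h.txt}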